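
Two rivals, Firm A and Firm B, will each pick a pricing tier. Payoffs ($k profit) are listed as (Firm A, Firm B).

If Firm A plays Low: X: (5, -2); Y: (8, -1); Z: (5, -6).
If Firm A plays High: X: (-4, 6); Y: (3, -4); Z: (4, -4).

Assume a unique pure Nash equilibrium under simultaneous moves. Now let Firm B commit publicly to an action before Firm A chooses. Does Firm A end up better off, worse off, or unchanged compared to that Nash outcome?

unchanged

Solve by backward induction (Firm B leads).
- X → Firm A plays Low (best of 5, -4); Firm B gets -2.
- Y → Firm A plays Low (best of 8, 3); Firm B gets -1.
- Z → Firm A plays Low (best of 5, 4); Firm B gets -6.
Maximizing over -2, -1, -6, Firm B chooses Y. Subgame-perfect outcome: (Low, Y) with payoffs (8, -1).
Under simultaneous play:
Firm A's best replies: X→Low; Y→Low; Z→Low.
Firm B's best replies: Low→Y; High→X.
Only (Low, Y) has each player best-responding; Nash payoffs (8, -1).
Firm A earns 8 sequentially versus 8 at the Nash outcome: unchanged.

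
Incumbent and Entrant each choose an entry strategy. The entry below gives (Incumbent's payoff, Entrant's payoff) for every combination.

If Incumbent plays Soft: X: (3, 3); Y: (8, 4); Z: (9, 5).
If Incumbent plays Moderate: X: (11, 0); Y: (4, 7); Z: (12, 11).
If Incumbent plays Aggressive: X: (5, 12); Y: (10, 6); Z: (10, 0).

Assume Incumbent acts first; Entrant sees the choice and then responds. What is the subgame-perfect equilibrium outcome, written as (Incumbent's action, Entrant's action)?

Backward induction with Incumbent moving first.
- Soft → Entrant plays Z (best of 3, 4, 5); Incumbent gets 9.
- Moderate → Entrant plays Z (best of 0, 7, 11); Incumbent gets 12.
- Aggressive → Entrant plays X (best of 12, 6, 0); Incumbent gets 5.
Among 9, 12, 5, the best is 12 at Moderate. Subgame-perfect outcome: (Moderate, Z) with payoffs (12, 11).

(Moderate, Z)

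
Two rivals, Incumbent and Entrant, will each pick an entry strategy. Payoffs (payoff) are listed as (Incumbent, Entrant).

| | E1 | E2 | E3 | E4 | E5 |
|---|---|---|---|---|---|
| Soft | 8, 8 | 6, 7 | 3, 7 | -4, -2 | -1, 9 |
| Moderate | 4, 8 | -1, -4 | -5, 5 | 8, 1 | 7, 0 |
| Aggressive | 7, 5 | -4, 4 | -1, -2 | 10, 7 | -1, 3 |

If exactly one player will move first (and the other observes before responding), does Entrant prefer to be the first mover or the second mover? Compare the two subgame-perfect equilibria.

first

If Incumbent leads: Entrant's best replies are Soft→E5, Moderate→E1, Aggressive→E4; Incumbent's induced payoffs -1, 4, 10; outcome (Aggressive, E4), payoffs (10, 7).
If Entrant leads: Incumbent's best replies are E1→Soft, E2→Soft, E3→Soft, E4→Aggressive, E5→Moderate; Entrant's induced payoffs 8, 7, 7, 7, 0; outcome (Soft, E1), payoffs (8, 8).
Entrant gets 8 moving first and 7 moving second, so Entrant prefers to move first.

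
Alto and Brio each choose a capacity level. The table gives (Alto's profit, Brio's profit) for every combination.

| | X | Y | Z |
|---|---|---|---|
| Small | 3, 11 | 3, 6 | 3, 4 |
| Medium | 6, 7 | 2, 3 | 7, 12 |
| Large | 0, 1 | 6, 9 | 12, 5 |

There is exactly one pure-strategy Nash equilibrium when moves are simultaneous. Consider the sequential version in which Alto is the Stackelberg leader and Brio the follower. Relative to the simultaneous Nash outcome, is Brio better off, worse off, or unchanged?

Backward induction with Alto moving first.
- Small: BR = X, leader payoff 3.
- Medium: BR = Z, leader payoff 7.
- Large: BR = Y, leader payoff 6.
Maximizing over 3, 7, 6, Alto chooses Medium. Subgame-perfect outcome: (Medium, Z) with payoffs (7, 12).
Now find the simultaneous Nash equilibrium.
Alto's best replies: X→Medium; Y→Large; Z→Large.
Brio's best replies: Small→X; Medium→Z; Large→Y.
Only (Large, Y) has each player best-responding; Nash payoffs (6, 9).
Brio earns 12 sequentially versus 9 at the Nash outcome: better off.

better off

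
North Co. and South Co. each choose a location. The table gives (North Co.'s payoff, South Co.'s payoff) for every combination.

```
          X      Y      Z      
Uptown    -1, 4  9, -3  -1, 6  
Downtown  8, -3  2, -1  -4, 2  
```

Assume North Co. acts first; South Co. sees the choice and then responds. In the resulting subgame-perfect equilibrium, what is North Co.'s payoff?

Solve by backward induction (North Co. leads).
- Uptown: South Co. compares 4, -3, 6 and picks Z; North Co. would get -1.
- Downtown: South Co. compares -3, -1, 2 and picks Z; North Co. would get -4.
Maximizing over -1, -4, North Co. chooses Uptown. Subgame-perfect outcome: (Uptown, Z) with payoffs (-1, 6).

-1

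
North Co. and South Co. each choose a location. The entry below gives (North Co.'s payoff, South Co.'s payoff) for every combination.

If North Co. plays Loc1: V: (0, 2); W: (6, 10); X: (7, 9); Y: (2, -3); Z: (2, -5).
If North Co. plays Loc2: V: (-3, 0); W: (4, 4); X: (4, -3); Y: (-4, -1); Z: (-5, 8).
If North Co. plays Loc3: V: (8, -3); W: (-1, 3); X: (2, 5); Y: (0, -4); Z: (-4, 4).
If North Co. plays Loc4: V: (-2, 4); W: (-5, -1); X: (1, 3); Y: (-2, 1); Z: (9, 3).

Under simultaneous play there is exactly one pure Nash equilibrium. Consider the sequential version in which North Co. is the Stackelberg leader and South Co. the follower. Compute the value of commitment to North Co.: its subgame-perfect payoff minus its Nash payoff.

0

Work backward from South Co.'s decision.
- Loc1 → South Co. plays W (best of 2, 10, 9, -3, -5); North Co. gets 6.
- Loc2 → South Co. plays Z (best of 0, 4, -3, -1, 8); North Co. gets -5.
- Loc3 → South Co. plays X (best of -3, 3, 5, -4, 4); North Co. gets 2.
- Loc4 → South Co. plays V (best of 4, -1, 3, 1, 3); North Co. gets -2.
North Co.'s induced payoffs are 6, -5, 2, -2, so North Co. commits to Loc1. Subgame-perfect outcome: (Loc1, W) with payoffs (6, 10).
Now find the simultaneous Nash equilibrium.
North Co.'s best replies: V→Loc3; W→Loc1; X→Loc1; Y→Loc1; Z→Loc4.
South Co.'s best replies: Loc1→W; Loc2→Z; Loc3→X; Loc4→V.
Only (Loc1, W) has each player best-responding; Nash payoffs (6, 10).
North Co.'s commitment gain: 6 − 6 = 0.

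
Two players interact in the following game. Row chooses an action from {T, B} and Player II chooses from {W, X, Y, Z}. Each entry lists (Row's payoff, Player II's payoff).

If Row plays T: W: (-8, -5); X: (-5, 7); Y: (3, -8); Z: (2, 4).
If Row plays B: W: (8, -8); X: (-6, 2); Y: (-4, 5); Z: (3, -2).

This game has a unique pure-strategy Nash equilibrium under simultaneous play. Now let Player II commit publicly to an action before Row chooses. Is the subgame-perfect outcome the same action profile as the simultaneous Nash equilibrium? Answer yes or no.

yes

Solve by backward induction (Player II leads).
- W → Row plays B (best of -8, 8); Player II gets -8.
- X → Row plays T (best of -5, -6); Player II gets 7.
- Y → Row plays T (best of 3, -4); Player II gets -8.
- Z → Row plays B (best of 2, 3); Player II gets -2.
Among -8, 7, -8, -2, the best is 7 at X. Subgame-perfect outcome: (T, X) with payoffs (-5, 7).
Under simultaneous play:
Row's best replies: W→B; X→T; Y→T; Z→B.
Player II's best replies: T→X; B→Y.
Only (T, X) has each player best-responding; Nash payoffs (-5, 7).
Sequential outcome (T, X) coincides with the Nash profile (T, X).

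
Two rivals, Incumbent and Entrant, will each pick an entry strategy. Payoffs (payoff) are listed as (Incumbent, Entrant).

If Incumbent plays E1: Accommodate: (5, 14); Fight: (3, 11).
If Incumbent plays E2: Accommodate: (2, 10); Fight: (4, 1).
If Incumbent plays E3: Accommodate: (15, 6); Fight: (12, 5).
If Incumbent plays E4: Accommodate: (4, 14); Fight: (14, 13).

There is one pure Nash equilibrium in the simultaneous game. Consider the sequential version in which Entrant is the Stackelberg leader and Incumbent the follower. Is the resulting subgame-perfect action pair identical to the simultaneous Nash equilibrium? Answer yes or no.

Solve by backward induction (Entrant leads).
- Accommodate → Incumbent plays E3 (best of 5, 2, 15, 4); Entrant gets 6.
- Fight → Incumbent plays E4 (best of 3, 4, 12, 14); Entrant gets 13.
Maximizing over 6, 13, Entrant chooses Fight. Subgame-perfect outcome: (E4, Fight) with payoffs (14, 13).
Under simultaneous play:
Incumbent's best replies: Accommodate→E3; Fight→E4.
Entrant's best replies: E1→Accommodate; E2→Accommodate; E3→Accommodate; E4→Accommodate.
Only (E3, Accommodate) has each player best-responding; Nash payoffs (15, 6).
Sequential outcome (E4, Fight) differs from the Nash profile (E3, Accommodate).

no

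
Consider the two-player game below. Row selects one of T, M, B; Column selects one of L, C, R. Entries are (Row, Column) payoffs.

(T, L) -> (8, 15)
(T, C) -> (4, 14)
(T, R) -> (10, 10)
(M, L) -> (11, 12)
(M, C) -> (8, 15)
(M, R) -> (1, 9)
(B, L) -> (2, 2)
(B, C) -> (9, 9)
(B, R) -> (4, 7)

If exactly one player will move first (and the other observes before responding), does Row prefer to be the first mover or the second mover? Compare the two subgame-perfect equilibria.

second

If Row leads: Column's best replies are T→L, M→C, B→C; Row's induced payoffs 8, 8, 9; outcome (B, C), payoffs (9, 9).
If Column leads: Row's best replies are L→M, C→B, R→T; Column's induced payoffs 12, 9, 10; outcome (M, L), payoffs (11, 12).
Row gets 9 moving first and 11 moving second, so Row prefers to move second.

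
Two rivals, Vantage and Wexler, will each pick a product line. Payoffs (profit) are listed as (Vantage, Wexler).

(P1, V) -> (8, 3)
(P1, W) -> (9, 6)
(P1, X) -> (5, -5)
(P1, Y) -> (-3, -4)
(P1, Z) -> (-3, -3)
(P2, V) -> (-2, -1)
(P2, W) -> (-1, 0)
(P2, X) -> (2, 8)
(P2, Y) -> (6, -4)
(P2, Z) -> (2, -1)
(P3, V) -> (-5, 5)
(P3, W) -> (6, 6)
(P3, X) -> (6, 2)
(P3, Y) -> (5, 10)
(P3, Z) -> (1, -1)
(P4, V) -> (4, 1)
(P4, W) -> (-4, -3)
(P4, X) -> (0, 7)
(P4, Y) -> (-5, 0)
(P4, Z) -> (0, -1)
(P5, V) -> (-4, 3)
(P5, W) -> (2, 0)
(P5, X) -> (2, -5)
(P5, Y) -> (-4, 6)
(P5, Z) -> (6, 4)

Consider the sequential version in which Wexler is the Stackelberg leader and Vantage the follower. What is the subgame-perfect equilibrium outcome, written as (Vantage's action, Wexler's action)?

Work backward from Vantage's decision.
- V: BR = P1, leader payoff 3.
- W: BR = P1, leader payoff 6.
- X: BR = P3, leader payoff 2.
- Y: BR = P2, leader payoff -4.
- Z: BR = P5, leader payoff 4.
Wexler's induced payoffs are 3, 6, 2, -4, 4, so Wexler commits to W. Subgame-perfect outcome: (P1, W) with payoffs (9, 6).

(P1, W)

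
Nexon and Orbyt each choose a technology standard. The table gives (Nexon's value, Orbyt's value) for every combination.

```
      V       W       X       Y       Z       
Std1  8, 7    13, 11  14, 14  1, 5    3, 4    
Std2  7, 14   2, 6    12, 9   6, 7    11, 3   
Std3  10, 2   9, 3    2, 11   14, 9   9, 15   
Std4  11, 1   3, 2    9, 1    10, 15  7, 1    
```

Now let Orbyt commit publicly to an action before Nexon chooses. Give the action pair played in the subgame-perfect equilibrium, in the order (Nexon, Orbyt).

(Std1, X)

Solve by backward induction (Orbyt leads).
- V: BR = Std4, leader payoff 1.
- W: BR = Std1, leader payoff 11.
- X: BR = Std1, leader payoff 14.
- Y: BR = Std3, leader payoff 9.
- Z: BR = Std2, leader payoff 3.
Maximizing over 1, 11, 14, 9, 3, Orbyt chooses X. Subgame-perfect outcome: (Std1, X) with payoffs (14, 14).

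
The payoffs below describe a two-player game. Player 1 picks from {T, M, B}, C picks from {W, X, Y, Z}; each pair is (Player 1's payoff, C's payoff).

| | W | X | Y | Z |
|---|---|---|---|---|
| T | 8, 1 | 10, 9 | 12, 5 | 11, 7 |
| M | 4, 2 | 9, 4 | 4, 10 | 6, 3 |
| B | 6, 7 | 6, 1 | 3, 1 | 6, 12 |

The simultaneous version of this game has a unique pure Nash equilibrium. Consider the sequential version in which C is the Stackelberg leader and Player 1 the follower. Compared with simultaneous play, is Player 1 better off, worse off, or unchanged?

Solve by backward induction (C leads).
- W: Player 1 compares 8, 4, 6 and picks T; C would get 1.
- X: Player 1 compares 10, 9, 6 and picks T; C would get 9.
- Y: Player 1 compares 12, 4, 3 and picks T; C would get 5.
- Z: Player 1 compares 11, 6, 6 and picks T; C would get 7.
Among 1, 9, 5, 7, the best is 9 at X. Subgame-perfect outcome: (T, X) with payoffs (10, 9).
Under simultaneous play:
Player 1's best replies: W→T; X→T; Y→T; Z→T.
C's best replies: T→X; M→Y; B→Z.
The unique mutual best reply is (T, X), giving (10, 9).
Player 1 earns 10 sequentially versus 10 at the Nash outcome: unchanged.

unchanged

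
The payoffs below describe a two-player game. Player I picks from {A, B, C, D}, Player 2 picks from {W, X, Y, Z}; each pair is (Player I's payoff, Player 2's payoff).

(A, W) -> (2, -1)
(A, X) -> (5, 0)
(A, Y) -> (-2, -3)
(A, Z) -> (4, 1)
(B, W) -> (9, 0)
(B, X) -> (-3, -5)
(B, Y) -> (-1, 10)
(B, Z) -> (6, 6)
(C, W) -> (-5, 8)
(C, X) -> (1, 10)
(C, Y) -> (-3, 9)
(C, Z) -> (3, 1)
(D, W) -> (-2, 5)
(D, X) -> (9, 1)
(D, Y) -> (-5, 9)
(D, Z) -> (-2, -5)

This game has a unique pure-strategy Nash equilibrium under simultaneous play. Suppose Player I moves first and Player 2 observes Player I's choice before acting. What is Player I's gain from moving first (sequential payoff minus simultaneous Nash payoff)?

Backward induction with Player I moving first.
- A: Player 2 compares -1, 0, -3, 1 and picks Z; Player I would get 4.
- B: Player 2 compares 0, -5, 10, 6 and picks Y; Player I would get -1.
- C: Player 2 compares 8, 10, 9, 1 and picks X; Player I would get 1.
- D: Player 2 compares 5, 1, 9, -5 and picks Y; Player I would get -5.
Player I's induced payoffs are 4, -1, 1, -5, so Player I commits to A. Subgame-perfect outcome: (A, Z) with payoffs (4, 1).
Now find the simultaneous Nash equilibrium.
Player I's best replies: W→B; X→D; Y→B; Z→B.
Player 2's best replies: A→Z; B→Y; C→X; D→Y.
The unique mutual best reply is (B, Y), giving (-1, 10).
Player I's commitment gain: 4 − -1 = 5.

5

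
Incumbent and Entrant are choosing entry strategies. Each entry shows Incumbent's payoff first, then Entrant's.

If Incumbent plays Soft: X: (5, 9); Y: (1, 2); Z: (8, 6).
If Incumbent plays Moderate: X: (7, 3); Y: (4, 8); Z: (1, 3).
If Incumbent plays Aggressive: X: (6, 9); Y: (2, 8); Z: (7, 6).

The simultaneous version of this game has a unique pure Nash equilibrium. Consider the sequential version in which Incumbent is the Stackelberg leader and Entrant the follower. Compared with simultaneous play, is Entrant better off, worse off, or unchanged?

better off

Entrant best-responds to each possible Incumbent move:
- Soft: Entrant compares 9, 2, 6 and picks X; Incumbent would get 5.
- Moderate: Entrant compares 3, 8, 3 and picks Y; Incumbent would get 4.
- Aggressive: Entrant compares 9, 8, 6 and picks X; Incumbent would get 6.
Incumbent's induced payoffs are 5, 4, 6, so Incumbent commits to Aggressive. Subgame-perfect outcome: (Aggressive, X) with payoffs (6, 9).
For the simultaneous game, intersect best replies.
Incumbent's best replies: X→Moderate; Y→Moderate; Z→Soft.
Entrant's best replies: Soft→X; Moderate→Y; Aggressive→X.
Only (Moderate, Y) has each player best-responding; Nash payoffs (4, 8).
Entrant earns 9 sequentially versus 8 at the Nash outcome: better off.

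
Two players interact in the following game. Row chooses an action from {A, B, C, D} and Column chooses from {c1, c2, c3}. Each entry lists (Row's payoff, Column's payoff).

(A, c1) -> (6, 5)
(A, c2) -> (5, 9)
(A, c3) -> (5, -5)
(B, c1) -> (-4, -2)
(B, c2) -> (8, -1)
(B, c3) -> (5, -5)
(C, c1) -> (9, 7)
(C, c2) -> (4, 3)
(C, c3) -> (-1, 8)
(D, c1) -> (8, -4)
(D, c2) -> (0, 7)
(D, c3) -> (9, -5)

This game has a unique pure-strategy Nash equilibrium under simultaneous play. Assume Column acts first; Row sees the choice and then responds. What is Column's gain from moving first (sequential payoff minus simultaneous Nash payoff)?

Solve by backward induction (Column leads).
- c1: BR = C, leader payoff 7.
- c2: BR = B, leader payoff -1.
- c3: BR = D, leader payoff -5.
Among 7, -1, -5, the best is 7 at c1. Subgame-perfect outcome: (C, c1) with payoffs (9, 7).
Under simultaneous play:
Row's best replies: c1→C; c2→B; c3→D.
Column's best replies: A→c2; B→c2; C→c3; D→c2.
Only (B, c2) has each player best-responding; Nash payoffs (8, -1).
Column's commitment gain: 7 − -1 = 8.

8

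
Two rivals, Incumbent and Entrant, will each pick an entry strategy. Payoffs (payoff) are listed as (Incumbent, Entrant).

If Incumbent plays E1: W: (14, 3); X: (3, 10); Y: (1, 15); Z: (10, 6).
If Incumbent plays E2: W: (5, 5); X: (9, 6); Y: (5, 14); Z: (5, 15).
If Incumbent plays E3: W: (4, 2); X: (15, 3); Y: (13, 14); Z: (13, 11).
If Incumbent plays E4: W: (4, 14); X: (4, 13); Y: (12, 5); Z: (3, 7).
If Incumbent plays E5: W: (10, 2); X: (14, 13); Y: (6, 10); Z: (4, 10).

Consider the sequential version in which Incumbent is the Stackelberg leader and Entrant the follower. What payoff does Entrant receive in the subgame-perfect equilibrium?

Entrant best-responds to each possible Incumbent move:
- E1: BR = Y, leader payoff 1.
- E2: BR = Z, leader payoff 5.
- E3: BR = Y, leader payoff 13.
- E4: BR = W, leader payoff 4.
- E5: BR = X, leader payoff 14.
Maximizing over 1, 5, 13, 4, 14, Incumbent chooses E5. Subgame-perfect outcome: (E5, X) with payoffs (14, 13).

13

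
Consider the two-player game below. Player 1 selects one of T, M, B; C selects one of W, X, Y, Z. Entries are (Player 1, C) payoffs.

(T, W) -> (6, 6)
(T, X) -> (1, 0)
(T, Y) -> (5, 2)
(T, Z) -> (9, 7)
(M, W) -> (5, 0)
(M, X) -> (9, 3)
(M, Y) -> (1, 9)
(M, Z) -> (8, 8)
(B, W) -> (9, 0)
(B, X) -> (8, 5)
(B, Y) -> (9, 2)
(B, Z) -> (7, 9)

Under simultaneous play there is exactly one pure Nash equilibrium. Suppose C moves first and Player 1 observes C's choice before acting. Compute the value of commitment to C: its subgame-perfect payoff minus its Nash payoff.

Player 1 best-responds to each possible C move:
- W → Player 1 plays B (best of 6, 5, 9); C gets 0.
- X → Player 1 plays M (best of 1, 9, 8); C gets 3.
- Y → Player 1 plays B (best of 5, 1, 9); C gets 2.
- Z → Player 1 plays T (best of 9, 8, 7); C gets 7.
C's induced payoffs are 0, 3, 2, 7, so C commits to Z. Subgame-perfect outcome: (T, Z) with payoffs (9, 7).
For the simultaneous game, intersect best replies.
Player 1's best replies: W→B; X→M; Y→B; Z→T.
C's best replies: T→Z; M→Y; B→Z.
Only (T, Z) has each player best-responding; Nash payoffs (9, 7).
C's commitment gain: 7 − 7 = 0.

0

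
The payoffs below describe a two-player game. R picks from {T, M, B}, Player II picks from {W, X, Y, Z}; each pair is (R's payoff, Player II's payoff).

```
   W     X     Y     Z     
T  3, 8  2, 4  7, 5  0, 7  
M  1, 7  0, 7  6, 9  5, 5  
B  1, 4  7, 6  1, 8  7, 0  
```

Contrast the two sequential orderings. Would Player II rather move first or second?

second

If R leads: Player II's best replies are T→W, M→Y, B→Y; R's induced payoffs 3, 6, 1; outcome (M, Y), payoffs (6, 9).
If Player II leads: R's best replies are W→T, X→B, Y→T, Z→B; Player II's induced payoffs 8, 6, 5, 0; outcome (T, W), payoffs (3, 8).
Player II gets 8 moving first and 9 moving second, so Player II prefers to move second.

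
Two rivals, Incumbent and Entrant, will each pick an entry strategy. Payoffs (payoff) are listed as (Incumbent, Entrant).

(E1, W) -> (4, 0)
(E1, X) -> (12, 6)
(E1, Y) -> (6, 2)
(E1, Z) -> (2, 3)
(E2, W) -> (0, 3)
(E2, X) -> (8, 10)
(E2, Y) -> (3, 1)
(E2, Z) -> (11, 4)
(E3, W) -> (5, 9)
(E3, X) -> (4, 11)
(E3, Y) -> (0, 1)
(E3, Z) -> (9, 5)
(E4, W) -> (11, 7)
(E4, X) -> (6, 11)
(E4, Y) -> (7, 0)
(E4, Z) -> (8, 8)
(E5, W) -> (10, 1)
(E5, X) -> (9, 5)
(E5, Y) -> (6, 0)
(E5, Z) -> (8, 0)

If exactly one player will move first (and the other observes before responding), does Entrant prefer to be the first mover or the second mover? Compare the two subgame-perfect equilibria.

If Incumbent leads: Entrant's best replies are E1→X, E2→X, E3→X, E4→X, E5→X; Incumbent's induced payoffs 12, 8, 4, 6, 9; outcome (E1, X), payoffs (12, 6).
If Entrant leads: Incumbent's best replies are W→E4, X→E1, Y→E4, Z→E2; Entrant's induced payoffs 7, 6, 0, 4; outcome (E4, W), payoffs (11, 7).
Entrant gets 7 moving first and 6 moving second, so Entrant prefers to move first.

first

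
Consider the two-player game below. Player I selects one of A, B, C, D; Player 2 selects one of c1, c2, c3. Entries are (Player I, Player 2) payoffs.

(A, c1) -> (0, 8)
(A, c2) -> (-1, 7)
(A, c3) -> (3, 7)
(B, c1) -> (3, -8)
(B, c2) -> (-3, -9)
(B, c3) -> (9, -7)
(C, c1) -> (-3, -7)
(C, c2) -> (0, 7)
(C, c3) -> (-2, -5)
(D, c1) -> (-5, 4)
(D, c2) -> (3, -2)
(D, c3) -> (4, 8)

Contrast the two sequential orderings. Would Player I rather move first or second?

first

If Player I leads: Player 2's best replies are A→c1, B→c3, C→c2, D→c3; Player I's induced payoffs 0, 9, 0, 4; outcome (B, c3), payoffs (9, -7).
If Player 2 leads: Player I's best replies are c1→B, c2→D, c3→B; Player 2's induced payoffs -8, -2, -7; outcome (D, c2), payoffs (3, -2).
Player I gets 9 moving first and 3 moving second, so Player I prefers to move first.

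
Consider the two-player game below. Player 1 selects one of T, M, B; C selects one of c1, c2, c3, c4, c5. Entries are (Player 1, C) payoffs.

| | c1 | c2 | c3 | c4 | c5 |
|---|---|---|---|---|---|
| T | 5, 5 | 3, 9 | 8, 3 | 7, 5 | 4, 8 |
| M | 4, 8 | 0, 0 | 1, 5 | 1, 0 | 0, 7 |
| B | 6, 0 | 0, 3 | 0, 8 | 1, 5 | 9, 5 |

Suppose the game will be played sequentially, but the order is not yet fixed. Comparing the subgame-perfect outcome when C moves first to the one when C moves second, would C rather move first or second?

first

If Player 1 leads: C's best replies are T→c2, M→c1, B→c3; Player 1's induced payoffs 3, 4, 0; outcome (M, c1), payoffs (4, 8).
If C leads: Player 1's best replies are c1→B, c2→T, c3→T, c4→T, c5→B; C's induced payoffs 0, 9, 3, 5, 5; outcome (T, c2), payoffs (3, 9).
C gets 9 moving first and 8 moving second, so C prefers to move first.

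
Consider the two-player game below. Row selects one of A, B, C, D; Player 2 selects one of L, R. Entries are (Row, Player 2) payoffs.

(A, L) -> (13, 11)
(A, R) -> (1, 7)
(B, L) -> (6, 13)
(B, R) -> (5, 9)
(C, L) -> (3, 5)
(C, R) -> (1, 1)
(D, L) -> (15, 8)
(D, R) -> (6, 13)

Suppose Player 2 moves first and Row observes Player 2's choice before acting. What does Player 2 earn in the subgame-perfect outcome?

Backward induction with Player 2 moving first.
- L → Row plays D (best of 13, 6, 3, 15); Player 2 gets 8.
- R → Row plays D (best of 1, 5, 1, 6); Player 2 gets 13.
Player 2's induced payoffs are 8, 13, so Player 2 commits to R. Subgame-perfect outcome: (D, R) with payoffs (6, 13).

13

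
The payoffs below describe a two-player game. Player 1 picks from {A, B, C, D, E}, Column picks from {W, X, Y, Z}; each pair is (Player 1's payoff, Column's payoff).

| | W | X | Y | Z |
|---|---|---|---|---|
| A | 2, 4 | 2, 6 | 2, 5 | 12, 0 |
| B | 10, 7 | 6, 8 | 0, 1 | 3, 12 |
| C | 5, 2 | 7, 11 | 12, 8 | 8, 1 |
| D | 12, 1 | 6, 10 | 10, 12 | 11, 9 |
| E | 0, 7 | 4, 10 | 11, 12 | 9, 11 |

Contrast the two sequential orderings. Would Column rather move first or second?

If Player 1 leads: Column's best replies are A→X, B→Z, C→X, D→Y, E→Y; Player 1's induced payoffs 2, 3, 7, 10, 11; outcome (E, Y), payoffs (11, 12).
If Column leads: Player 1's best replies are W→D, X→C, Y→C, Z→A; Column's induced payoffs 1, 11, 8, 0; outcome (C, X), payoffs (7, 11).
Column gets 11 moving first and 12 moving second, so Column prefers to move second.

second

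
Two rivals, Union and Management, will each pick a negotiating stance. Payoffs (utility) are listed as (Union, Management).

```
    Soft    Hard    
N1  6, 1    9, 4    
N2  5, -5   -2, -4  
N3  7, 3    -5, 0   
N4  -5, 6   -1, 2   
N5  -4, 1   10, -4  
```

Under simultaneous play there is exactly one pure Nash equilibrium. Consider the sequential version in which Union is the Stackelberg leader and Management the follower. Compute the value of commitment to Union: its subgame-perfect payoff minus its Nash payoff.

2

Management best-responds to each possible Union move:
- N1: Management compares 1, 4 and picks Hard; Union would get 9.
- N2: Management compares -5, -4 and picks Hard; Union would get -2.
- N3: Management compares 3, 0 and picks Soft; Union would get 7.
- N4: Management compares 6, 2 and picks Soft; Union would get -5.
- N5: Management compares 1, -4 and picks Soft; Union would get -4.
Maximizing over 9, -2, 7, -5, -4, Union chooses N1. Subgame-perfect outcome: (N1, Hard) with payoffs (9, 4).
Now find the simultaneous Nash equilibrium.
Union's best replies: Soft→N3; Hard→N5.
Management's best replies: N1→Hard; N2→Hard; N3→Soft; N4→Soft; N5→Soft.
Only (N3, Soft) has each player best-responding; Nash payoffs (7, 3).
Union's commitment gain: 9 − 7 = 2.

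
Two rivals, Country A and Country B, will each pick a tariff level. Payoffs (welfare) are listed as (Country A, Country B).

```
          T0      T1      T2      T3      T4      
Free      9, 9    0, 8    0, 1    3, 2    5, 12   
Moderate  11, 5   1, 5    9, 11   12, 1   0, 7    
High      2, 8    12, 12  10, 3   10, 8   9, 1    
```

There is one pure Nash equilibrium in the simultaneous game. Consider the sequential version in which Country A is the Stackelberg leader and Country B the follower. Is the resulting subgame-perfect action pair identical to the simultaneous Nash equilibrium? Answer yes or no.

yes

Country B best-responds to each possible Country A move:
- Free → Country B plays T4 (best of 9, 8, 1, 2, 12); Country A gets 5.
- Moderate → Country B plays T2 (best of 5, 5, 11, 1, 7); Country A gets 9.
- High → Country B plays T1 (best of 8, 12, 3, 8, 1); Country A gets 12.
Among 5, 9, 12, the best is 12 at High. Subgame-perfect outcome: (High, T1) with payoffs (12, 12).
Now find the simultaneous Nash equilibrium.
Country A's best replies: T0→Moderate; T1→High; T2→High; T3→Moderate; T4→High.
Country B's best replies: Free→T4; Moderate→T2; High→T1.
Only (High, T1) has each player best-responding; Nash payoffs (12, 12).
Sequential outcome (High, T1) coincides with the Nash profile (High, T1).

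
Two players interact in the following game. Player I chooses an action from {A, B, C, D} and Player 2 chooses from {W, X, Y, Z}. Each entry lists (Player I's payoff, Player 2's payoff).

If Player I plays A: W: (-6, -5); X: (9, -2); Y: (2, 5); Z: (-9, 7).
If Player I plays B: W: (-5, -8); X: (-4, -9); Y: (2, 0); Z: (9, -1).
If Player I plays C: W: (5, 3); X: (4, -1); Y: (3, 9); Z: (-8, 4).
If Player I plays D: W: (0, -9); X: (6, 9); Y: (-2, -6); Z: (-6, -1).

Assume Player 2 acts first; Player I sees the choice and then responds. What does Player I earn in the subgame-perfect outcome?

3

Solve by backward induction (Player 2 leads).
- W: Player I compares -6, -5, 5, 0 and picks C; Player 2 would get 3.
- X: Player I compares 9, -4, 4, 6 and picks A; Player 2 would get -2.
- Y: Player I compares 2, 2, 3, -2 and picks C; Player 2 would get 9.
- Z: Player I compares -9, 9, -8, -6 and picks B; Player 2 would get -1.
Among 3, -2, 9, -1, the best is 9 at Y. Subgame-perfect outcome: (C, Y) with payoffs (3, 9).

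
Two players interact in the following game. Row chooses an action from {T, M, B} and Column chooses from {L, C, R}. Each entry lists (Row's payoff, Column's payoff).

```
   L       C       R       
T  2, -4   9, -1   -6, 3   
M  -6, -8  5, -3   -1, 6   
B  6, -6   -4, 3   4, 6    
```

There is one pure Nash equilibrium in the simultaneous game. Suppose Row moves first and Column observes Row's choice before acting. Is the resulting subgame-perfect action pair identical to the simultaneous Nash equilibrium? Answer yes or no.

Backward induction with Row moving first.
- T → Column plays R (best of -4, -1, 3); Row gets -6.
- M → Column plays R (best of -8, -3, 6); Row gets -1.
- B → Column plays R (best of -6, 3, 6); Row gets 4.
Row's induced payoffs are -6, -1, 4, so Row commits to B. Subgame-perfect outcome: (B, R) with payoffs (4, 6).
For the simultaneous game, intersect best replies.
Row's best replies: L→B; C→T; R→B.
Column's best replies: T→R; M→R; B→R.
Only (B, R) has each player best-responding; Nash payoffs (4, 6).
Sequential outcome (B, R) coincides with the Nash profile (B, R).

yes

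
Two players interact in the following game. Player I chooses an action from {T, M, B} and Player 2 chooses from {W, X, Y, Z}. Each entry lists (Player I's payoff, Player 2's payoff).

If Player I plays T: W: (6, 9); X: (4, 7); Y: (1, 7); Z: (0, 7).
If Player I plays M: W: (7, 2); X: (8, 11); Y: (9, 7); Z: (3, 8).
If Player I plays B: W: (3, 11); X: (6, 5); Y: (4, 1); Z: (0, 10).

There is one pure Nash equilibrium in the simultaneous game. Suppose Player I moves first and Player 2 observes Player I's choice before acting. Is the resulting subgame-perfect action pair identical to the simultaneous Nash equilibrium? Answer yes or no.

Solve by backward induction (Player I leads).
- T → Player 2 plays W (best of 9, 7, 7, 7); Player I gets 6.
- M → Player 2 plays X (best of 2, 11, 7, 8); Player I gets 8.
- B → Player 2 plays W (best of 11, 5, 1, 10); Player I gets 3.
Player I's induced payoffs are 6, 8, 3, so Player I commits to M. Subgame-perfect outcome: (M, X) with payoffs (8, 11).
Under simultaneous play:
Player I's best replies: W→M; X→M; Y→M; Z→M.
Player 2's best replies: T→W; M→X; B→W.
Only (M, X) has each player best-responding; Nash payoffs (8, 11).
Sequential outcome (M, X) coincides with the Nash profile (M, X).

yes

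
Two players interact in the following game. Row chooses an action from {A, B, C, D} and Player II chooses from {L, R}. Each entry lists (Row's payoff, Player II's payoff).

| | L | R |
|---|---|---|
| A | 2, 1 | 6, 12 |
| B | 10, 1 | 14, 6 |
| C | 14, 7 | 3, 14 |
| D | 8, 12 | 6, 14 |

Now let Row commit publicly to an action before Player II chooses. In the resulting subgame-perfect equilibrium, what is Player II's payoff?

6

Player II best-responds to each possible Row move:
- A: Player II compares 1, 12 and picks R; Row would get 6.
- B: Player II compares 1, 6 and picks R; Row would get 14.
- C: Player II compares 7, 14 and picks R; Row would get 3.
- D: Player II compares 12, 14 and picks R; Row would get 6.
Among 6, 14, 3, 6, the best is 14 at B. Subgame-perfect outcome: (B, R) with payoffs (14, 6).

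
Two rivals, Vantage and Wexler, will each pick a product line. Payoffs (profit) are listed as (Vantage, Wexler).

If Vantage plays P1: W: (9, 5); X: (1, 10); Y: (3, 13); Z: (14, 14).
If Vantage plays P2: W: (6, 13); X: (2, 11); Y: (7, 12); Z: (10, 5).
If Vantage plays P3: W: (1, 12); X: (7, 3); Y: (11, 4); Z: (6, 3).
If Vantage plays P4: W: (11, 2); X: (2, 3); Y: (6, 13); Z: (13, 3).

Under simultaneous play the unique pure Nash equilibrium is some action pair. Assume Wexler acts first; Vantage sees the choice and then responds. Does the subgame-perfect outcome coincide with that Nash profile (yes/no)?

Backward induction with Wexler moving first.
- W: BR = P4, leader payoff 2.
- X: BR = P3, leader payoff 3.
- Y: BR = P3, leader payoff 4.
- Z: BR = P1, leader payoff 14.
Wexler's induced payoffs are 2, 3, 4, 14, so Wexler commits to Z. Subgame-perfect outcome: (P1, Z) with payoffs (14, 14).
For the simultaneous game, intersect best replies.
Vantage's best replies: W→P4; X→P3; Y→P3; Z→P1.
Wexler's best replies: P1→Z; P2→W; P3→W; P4→Y.
Only (P1, Z) has each player best-responding; Nash payoffs (14, 14).
Sequential outcome (P1, Z) coincides with the Nash profile (P1, Z).

yes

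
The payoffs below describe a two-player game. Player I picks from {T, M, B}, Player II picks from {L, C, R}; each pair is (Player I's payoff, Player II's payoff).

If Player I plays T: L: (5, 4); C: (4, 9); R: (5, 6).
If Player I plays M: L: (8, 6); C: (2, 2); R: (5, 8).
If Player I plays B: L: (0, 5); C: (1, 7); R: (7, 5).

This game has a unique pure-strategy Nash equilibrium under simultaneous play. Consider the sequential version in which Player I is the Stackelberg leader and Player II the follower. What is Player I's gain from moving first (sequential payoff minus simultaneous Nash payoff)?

Player II best-responds to each possible Player I move:
- T: BR = C, leader payoff 4.
- M: BR = R, leader payoff 5.
- B: BR = C, leader payoff 1.
Among 4, 5, 1, the best is 5 at M. Subgame-perfect outcome: (M, R) with payoffs (5, 8).
Under simultaneous play:
Player I's best replies: L→M; C→T; R→B.
Player II's best replies: T→C; M→R; B→C.
The unique mutual best reply is (T, C), giving (4, 9).
Player I's commitment gain: 5 − 4 = 1.

1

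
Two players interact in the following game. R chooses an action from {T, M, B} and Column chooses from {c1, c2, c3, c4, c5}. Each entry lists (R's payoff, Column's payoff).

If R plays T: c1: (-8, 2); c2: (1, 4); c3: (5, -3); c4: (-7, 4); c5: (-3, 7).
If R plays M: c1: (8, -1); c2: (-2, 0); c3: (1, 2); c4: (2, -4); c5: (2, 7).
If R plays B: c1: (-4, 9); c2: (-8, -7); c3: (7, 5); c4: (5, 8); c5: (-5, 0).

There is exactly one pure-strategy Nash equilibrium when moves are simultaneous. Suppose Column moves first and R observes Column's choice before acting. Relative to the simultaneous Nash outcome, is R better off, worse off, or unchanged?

Solve by backward induction (Column leads).
- c1 → R plays M (best of -8, 8, -4); Column gets -1.
- c2 → R plays T (best of 1, -2, -8); Column gets 4.
- c3 → R plays B (best of 5, 1, 7); Column gets 5.
- c4 → R plays B (best of -7, 2, 5); Column gets 8.
- c5 → R plays M (best of -3, 2, -5); Column gets 7.
Column's induced payoffs are -1, 4, 5, 8, 7, so Column commits to c4. Subgame-perfect outcome: (B, c4) with payoffs (5, 8).
Under simultaneous play:
R's best replies: c1→M; c2→T; c3→B; c4→B; c5→M.
Column's best replies: T→c5; M→c5; B→c1.
Only (M, c5) has each player best-responding; Nash payoffs (2, 7).
R earns 5 sequentially versus 2 at the Nash outcome: better off.

better off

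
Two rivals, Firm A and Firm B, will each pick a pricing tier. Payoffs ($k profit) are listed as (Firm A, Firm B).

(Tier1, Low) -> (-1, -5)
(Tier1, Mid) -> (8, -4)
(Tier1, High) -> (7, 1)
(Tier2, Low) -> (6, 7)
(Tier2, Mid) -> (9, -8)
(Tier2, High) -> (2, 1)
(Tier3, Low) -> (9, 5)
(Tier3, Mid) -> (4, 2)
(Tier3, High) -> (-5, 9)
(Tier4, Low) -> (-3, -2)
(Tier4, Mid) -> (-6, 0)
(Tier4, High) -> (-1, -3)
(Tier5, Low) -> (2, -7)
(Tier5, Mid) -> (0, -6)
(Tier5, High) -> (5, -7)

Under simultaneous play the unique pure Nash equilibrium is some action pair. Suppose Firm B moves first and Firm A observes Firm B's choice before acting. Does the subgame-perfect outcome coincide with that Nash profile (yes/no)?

no

Solve by backward induction (Firm B leads).
- Low → Firm A plays Tier3 (best of -1, 6, 9, -3, 2); Firm B gets 5.
- Mid → Firm A plays Tier2 (best of 8, 9, 4, -6, 0); Firm B gets -8.
- High → Firm A plays Tier1 (best of 7, 2, -5, -1, 5); Firm B gets 1.
Firm B's induced payoffs are 5, -8, 1, so Firm B commits to Low. Subgame-perfect outcome: (Tier3, Low) with payoffs (9, 5).
Now find the simultaneous Nash equilibrium.
Firm A's best replies: Low→Tier3; Mid→Tier2; High→Tier1.
Firm B's best replies: Tier1→High; Tier2→Low; Tier3→High; Tier4→Mid; Tier5→Mid.
Only (Tier1, High) has each player best-responding; Nash payoffs (7, 1).
Sequential outcome (Tier3, Low) differs from the Nash profile (Tier1, High).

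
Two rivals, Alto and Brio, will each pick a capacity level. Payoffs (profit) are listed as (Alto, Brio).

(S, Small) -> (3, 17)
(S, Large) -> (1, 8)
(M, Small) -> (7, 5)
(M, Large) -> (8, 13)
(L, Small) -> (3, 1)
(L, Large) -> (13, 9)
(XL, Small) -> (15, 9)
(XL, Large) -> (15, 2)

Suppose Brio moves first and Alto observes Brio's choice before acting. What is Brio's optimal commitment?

Alto best-responds to each possible Brio move:
- Small → Alto plays XL (best of 3, 7, 3, 15); Brio gets 9.
- Large → Alto plays XL (best of 1, 8, 13, 15); Brio gets 2.
Among 9, 2, the best is 9 at Small. Subgame-perfect outcome: (XL, Small) with payoffs (15, 9).

Small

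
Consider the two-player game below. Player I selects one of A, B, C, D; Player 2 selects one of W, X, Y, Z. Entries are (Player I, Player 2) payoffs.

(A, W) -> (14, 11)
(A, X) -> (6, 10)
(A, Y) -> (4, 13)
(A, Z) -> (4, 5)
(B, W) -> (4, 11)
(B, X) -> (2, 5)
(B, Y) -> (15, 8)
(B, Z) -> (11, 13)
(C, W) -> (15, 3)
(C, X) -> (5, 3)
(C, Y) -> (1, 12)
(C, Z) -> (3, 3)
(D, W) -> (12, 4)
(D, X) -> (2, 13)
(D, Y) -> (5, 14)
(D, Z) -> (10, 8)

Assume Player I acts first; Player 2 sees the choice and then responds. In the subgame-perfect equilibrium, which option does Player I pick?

Work backward from Player 2's decision.
- A: BR = Y, leader payoff 4.
- B: BR = Z, leader payoff 11.
- C: BR = Y, leader payoff 1.
- D: BR = Y, leader payoff 5.
Player I's induced payoffs are 4, 11, 1, 5, so Player I commits to B. Subgame-perfect outcome: (B, Z) with payoffs (11, 13).

B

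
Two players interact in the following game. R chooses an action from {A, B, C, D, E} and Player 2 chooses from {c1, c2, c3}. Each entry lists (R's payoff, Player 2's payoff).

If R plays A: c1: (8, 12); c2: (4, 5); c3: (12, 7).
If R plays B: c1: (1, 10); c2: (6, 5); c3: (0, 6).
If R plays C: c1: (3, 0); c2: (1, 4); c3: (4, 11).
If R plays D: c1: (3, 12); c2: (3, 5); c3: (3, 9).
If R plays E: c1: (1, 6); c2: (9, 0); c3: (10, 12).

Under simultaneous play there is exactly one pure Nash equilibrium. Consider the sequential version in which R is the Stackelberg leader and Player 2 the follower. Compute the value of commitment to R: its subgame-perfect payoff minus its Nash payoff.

Backward induction with R moving first.
- A → Player 2 plays c1 (best of 12, 5, 7); R gets 8.
- B → Player 2 plays c1 (best of 10, 5, 6); R gets 1.
- C → Player 2 plays c3 (best of 0, 4, 11); R gets 4.
- D → Player 2 plays c1 (best of 12, 5, 9); R gets 3.
- E → Player 2 plays c3 (best of 6, 0, 12); R gets 10.
R's induced payoffs are 8, 1, 4, 3, 10, so R commits to E. Subgame-perfect outcome: (E, c3) with payoffs (10, 12).
Under simultaneous play:
R's best replies: c1→A; c2→E; c3→A.
Player 2's best replies: A→c1; B→c1; C→c3; D→c1; E→c3.
Only (A, c1) has each player best-responding; Nash payoffs (8, 12).
R's commitment gain: 10 − 8 = 2.

2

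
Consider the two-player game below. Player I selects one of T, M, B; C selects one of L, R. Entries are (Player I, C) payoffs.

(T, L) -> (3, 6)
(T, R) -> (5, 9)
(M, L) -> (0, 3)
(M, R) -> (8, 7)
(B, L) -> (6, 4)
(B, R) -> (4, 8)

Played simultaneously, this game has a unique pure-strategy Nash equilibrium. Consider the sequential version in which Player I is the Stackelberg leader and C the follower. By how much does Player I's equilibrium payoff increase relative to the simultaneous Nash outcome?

0

Backward induction with Player I moving first.
- T: BR = R, leader payoff 5.
- M: BR = R, leader payoff 8.
- B: BR = R, leader payoff 4.
Among 5, 8, 4, the best is 8 at M. Subgame-perfect outcome: (M, R) with payoffs (8, 7).
Under simultaneous play:
Player I's best replies: L→B; R→M.
C's best replies: T→R; M→R; B→R.
Only (M, R) has each player best-responding; Nash payoffs (8, 7).
Player I's commitment gain: 8 − 8 = 0.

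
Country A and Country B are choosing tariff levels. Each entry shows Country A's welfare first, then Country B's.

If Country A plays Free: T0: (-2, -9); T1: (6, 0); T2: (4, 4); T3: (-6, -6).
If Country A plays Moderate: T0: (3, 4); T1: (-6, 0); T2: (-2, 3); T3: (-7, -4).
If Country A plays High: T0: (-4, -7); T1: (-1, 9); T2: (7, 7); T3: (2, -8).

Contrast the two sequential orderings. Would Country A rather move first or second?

If Country A leads: Country B's best replies are Free→T2, Moderate→T0, High→T1; Country A's induced payoffs 4, 3, -1; outcome (Free, T2), payoffs (4, 4).
If Country B leads: Country A's best replies are T0→Moderate, T1→Free, T2→High, T3→High; Country B's induced payoffs 4, 0, 7, -8; outcome (High, T2), payoffs (7, 7).
Country A gets 4 moving first and 7 moving second, so Country A prefers to move second.

second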